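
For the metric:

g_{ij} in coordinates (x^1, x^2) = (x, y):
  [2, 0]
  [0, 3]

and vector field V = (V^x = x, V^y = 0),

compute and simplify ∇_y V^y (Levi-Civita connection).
All Christoffel symbols are zero.
∇_y V^y = ∂_y V^y + Γ^y_{y j} V^j
  = (0) + (0)(x) + (0)(0)
  = 0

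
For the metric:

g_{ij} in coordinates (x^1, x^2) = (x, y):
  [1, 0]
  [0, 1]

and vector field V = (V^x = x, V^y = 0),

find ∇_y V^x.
All Christoffel symbols are zero.
∇_y V^x = ∂_y V^x + Γ^x_{y j} V^j
  = (0) + (0)(x) + (0)(0)
  = 0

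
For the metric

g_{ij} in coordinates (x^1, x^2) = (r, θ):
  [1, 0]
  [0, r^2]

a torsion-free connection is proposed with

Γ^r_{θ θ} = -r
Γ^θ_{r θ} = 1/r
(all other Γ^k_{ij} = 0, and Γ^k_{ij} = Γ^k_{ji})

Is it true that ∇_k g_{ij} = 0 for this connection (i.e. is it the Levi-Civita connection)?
Using ∇_k g_{ij} = ∂_k g_{ij} - Γ^m_{ki} g_{mj} - Γ^m_{kj} g_{im}:
e.g. ∇_r g_{θθ} = (2*r) - (r) - (r) = 0
Every component ∇_k g_{ij} vanishes: the connection is metric compatible.
Yes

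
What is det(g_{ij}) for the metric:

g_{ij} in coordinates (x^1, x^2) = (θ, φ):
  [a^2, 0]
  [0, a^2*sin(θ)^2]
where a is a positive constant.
For a 2×2 metric: det(g) = g_{11}·g_{22} - g_{12}·g_{21}
= (a^2)·(a^2*sin(θ)^2) - (0)·(0)
= a^4*sin(θ)^2 - 0
det(g) = a^4*sin(θ)^2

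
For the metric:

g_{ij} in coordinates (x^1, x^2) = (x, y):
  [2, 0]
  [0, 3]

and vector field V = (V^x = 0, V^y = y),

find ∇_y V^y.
All Christoffel symbols are zero.
∇_y V^y = ∂_y V^y + Γ^y_{y j} V^j
  = (1) + (0)(0) + (0)(y)
  = 1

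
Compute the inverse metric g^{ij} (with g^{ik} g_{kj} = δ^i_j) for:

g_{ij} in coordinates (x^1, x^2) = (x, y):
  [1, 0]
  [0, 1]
The metric is diagonal, so g^{ij} is diagonal with entries 1/g_{ii}: diag(1, 1).
g^{ij}:
  [1, 0]
  [0, 1]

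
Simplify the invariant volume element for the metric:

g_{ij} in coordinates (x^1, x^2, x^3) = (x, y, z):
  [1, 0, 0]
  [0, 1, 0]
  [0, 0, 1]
det(g) = 1
√|det(g)| = 1
Volume element: dV = 1 dx dy dz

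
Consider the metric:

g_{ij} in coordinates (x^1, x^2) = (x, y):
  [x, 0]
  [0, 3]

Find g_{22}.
With x^1 = x, x^2 = y, g_{22} = g_{yy} is the row-2, column-2 entry of the matrix.
g_{22} = 3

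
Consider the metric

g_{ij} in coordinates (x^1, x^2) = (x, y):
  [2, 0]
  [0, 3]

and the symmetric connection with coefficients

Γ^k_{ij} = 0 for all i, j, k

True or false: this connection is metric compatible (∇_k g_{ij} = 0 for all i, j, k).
Using ∇_k g_{ij} = ∂_k g_{ij} - Γ^m_{ki} g_{mj} - Γ^m_{kj} g_{im}:
e.g. ∇_y g_{xx} = (0) - (0) - (0) = 0
Every component ∇_k g_{ij} vanishes: the connection is metric compatible.
True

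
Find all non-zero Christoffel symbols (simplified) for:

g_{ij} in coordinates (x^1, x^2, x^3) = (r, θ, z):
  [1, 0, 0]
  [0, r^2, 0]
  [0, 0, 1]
Using Γ^k_{ij} = (1/2) g^{km} (∂_i g_{mj} + ∂_j g_{mi} - ∂_m g_{ij}); the metric is diagonal, so only the m = k term contributes.
Non-zero symbols (using the symmetry Γ^k_{ij} = Γ^k_{ji}):
Γ^r_{θ θ} = (1/2) g^{rr} (∂_θ g_{rθ} + ∂_θ g_{rθ} - ∂_r g_{θθ}) = (1/2)(1)((0) + (0) - (2*r)) = -r
Γ^θ_{r θ} = (1/2) g^{θθ} (∂_r g_{θθ} + ∂_θ g_{θr} - ∂_θ g_{rθ}) = (1/2)(1/r^2)((2*r) + (0) - (0)) = 1/r
All other Christoffel symbols are zero.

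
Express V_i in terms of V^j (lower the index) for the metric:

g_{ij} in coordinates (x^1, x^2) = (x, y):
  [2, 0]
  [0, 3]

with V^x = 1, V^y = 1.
V_i = g_{ij} V^j:
V_x = (2)(1) + (0)(1) = 2
V_y = (0)(1) + (3)(1) = 3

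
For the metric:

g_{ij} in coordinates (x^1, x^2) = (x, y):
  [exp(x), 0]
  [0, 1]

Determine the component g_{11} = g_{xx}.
With x^1 = x, x^2 = y, g_{11} = g_{xx} is the row-1, column-1 entry of the matrix.
g_{11} = exp(x)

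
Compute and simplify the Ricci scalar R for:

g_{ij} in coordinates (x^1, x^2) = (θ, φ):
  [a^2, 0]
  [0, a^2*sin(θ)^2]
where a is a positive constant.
Non-zero Christoffel symbols (Γ^k_{ij} = Γ^k_{ji}):
Γ^θ_{φ φ} = -sin(2*θ)/2
Γ^φ_{θ φ} = 1/tan(θ)
Ricci tensor (R_{ij} = R^k_{ikj}): R_{θθ} = 1, R_{θφ} = 0, R_{φφ} = sin(θ)^2
Inverse metric: g^{θθ} = 1/a^2, g^{φφ} = 1/(a^2*sin(θ)^2)
R = g^{ij} R_{ij} = (1/a^2)(1) + (1/(a^2*sin(θ)^2))(sin(θ)^2) = 2/a^2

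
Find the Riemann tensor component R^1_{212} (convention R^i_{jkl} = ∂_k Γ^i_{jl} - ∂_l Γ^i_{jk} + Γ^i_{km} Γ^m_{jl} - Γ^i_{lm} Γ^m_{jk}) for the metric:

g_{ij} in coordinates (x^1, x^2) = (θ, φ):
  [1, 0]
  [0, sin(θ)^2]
Non-zero Christoffel symbols (Γ^k_{ij} = Γ^k_{ji}):
Γ^θ_{φ φ} = -sin(2*θ)/2
Γ^φ_{θ φ} = 1/tan(θ)
R^θ_{φ θ φ} = ∂_θ Γ^θ_{φ φ} - ∂_φ Γ^θ_{φ θ} + Γ^θ_{θ m} Γ^m_{φ φ} - Γ^θ_{φ m} Γ^m_{φ θ}
  = (-cos(2*θ)) - (0) + (0) - (-cos(θ)^2) = sin(θ)^2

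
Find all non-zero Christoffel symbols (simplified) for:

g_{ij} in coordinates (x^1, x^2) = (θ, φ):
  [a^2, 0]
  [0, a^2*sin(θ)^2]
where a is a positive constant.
Using Γ^k_{ij} = (1/2) g^{km} (∂_i g_{mj} + ∂_j g_{mi} - ∂_m g_{ij}); the metric is diagonal, so only the m = k term contributes.
Non-zero symbols (using the symmetry Γ^k_{ij} = Γ^k_{ji}):
Γ^θ_{φ φ} = (1/2) g^{θθ} (∂_φ g_{θφ} + ∂_φ g_{θφ} - ∂_θ g_{φφ}) = (1/2)(1/a^2)((0) + (0) - (a^2*sin(2*θ))) = -sin(2*θ)/2
Γ^φ_{θ φ} = (1/2) g^{φφ} (∂_θ g_{φφ} + ∂_φ g_{φθ} - ∂_φ g_{θφ}) = (1/2)(1/(a^2*sin(θ)^2))((a^2*sin(2*θ)) + (0) - (0)) = 1/tan(θ)
All other Christoffel symbols are zero.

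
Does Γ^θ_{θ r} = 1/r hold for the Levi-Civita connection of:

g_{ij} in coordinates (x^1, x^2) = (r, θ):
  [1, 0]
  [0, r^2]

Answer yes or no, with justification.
Γ^θ_{θ r} = (1/2) g^{θθ} (∂_θ g_{θr} + ∂_r g_{θθ} - ∂_θ g_{θr}) = (1/2)(1/r^2)((0) + (2*r) - (0)) = 1/r
This equals the proposed value 1/r.
Yes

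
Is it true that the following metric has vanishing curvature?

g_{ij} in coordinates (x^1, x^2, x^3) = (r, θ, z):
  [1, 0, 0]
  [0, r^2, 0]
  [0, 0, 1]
Non-zero Christoffel symbols:
Γ^r_{θ θ} = -r
Γ^θ_{r θ} = 1/r
Ricci tensor: R_{rr} = 0, R_{rθ} = 0, R_{rz} = 0, R_{θθ} = 0, R_{θz} = 0, R_{zz} = 0
All R_{ij} vanish; in 3 dimensions the Riemann tensor is fully determined by the Ricci tensor, so R^i_{jkl} = 0: the metric is flat (curvilinear coordinates on flat space).
Yes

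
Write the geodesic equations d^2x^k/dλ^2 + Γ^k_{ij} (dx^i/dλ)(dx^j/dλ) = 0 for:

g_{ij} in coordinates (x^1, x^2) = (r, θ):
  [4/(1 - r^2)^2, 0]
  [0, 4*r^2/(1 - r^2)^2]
Geodesic equation: d^2x^k/dλ^2 + Γ^k_{ij} (dx^i/dλ)(dx^j/dλ) = 0.
Non-zero Christoffel symbols:
Γ^r_{r r} = 2*r/(1 - r^2)
Γ^r_{θ θ} = (r^3 + r)/(r^2 - 1)
Γ^θ_{r θ} = (-r^2 - 1)/(r^3 - r)
Substituting (the symmetric pair Γ^k_{ij}, Γ^k_{ji} combines into a factor 2):
d^2r/dλ^2 + (2*r/(1 - r^2)) (dr/dλ)^2 + ((r^3 + r)/(r^2 - 1)) (dθ/dλ)^2 = 0
d^2θ/dλ^2 + ((-2*r^2 - 2)/(r^3 - r)) (dr/dλ)(dθ/dλ) = 0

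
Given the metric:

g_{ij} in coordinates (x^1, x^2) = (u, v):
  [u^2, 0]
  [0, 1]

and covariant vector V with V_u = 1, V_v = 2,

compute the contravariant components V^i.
Inverse metric (diagonal): g^{uu} = 1/u^2, g^{vv} = 1
V^i = g^{ij} V_j:
V^u = (1/u^2)(1) + (0)(2) = 1/u^2
V^v = (0)(1) + (1)(2) = 2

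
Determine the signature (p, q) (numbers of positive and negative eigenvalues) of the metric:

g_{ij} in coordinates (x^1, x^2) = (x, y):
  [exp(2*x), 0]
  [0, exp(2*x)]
The metric is diagonal, so its eigenvalues are the diagonal entries: exp(2*x), exp(2*x) (at a generic point, where coordinate-dependent entries are positive).
2 positive, 0 negative.
(2, 0) - Riemannian (positive definite)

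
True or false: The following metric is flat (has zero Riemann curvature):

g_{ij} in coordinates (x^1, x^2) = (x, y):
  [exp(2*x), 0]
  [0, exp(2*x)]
Non-zero Christoffel symbols:
Γ^x_{x x} = 1
Γ^x_{y y} = -1
Γ^y_{x y} = 1
Ricci tensor: R_{xx} = 0, R_{xy} = 0, R_{yy} = 0
All R_{ij} vanish; in 2 dimensions the Riemann tensor is fully determined by the Ricci tensor, so R^i_{jkl} = 0: the metric is flat (curvilinear coordinates on flat space).
True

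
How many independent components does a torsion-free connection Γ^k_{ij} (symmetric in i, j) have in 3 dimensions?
Γ^k_{ij} has n choices for the upper index and n(n+1)/2 independent symmetric lower index pairs.
Total = 3 × 3×4/2 = 3 × 6 = 18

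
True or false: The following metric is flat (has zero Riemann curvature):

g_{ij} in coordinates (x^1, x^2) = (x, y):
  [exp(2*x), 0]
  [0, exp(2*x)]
Non-zero Christoffel symbols:
Γ^x_{x x} = 1
Γ^x_{y y} = -1
Γ^y_{x y} = 1
Ricci tensor: R_{xx} = 0, R_{xy} = 0, R_{yy} = 0
All R_{ij} vanish; in 2 dimensions the Riemann tensor is fully determined by the Ricci tensor, so R^i_{jkl} = 0: the metric is flat (curvilinear coordinates on flat space).
True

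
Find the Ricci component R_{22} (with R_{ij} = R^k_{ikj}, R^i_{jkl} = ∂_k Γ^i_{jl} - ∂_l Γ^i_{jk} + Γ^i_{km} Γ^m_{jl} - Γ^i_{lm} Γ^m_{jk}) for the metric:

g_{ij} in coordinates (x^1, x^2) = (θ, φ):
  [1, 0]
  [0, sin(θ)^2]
Non-zero Christoffel symbols (Γ^k_{ij} = Γ^k_{ji}):
Γ^θ_{φ φ} = -sin(2*θ)/2
Γ^φ_{θ φ} = 1/tan(θ)
R^θ_{φ θ φ} = ∂_θ Γ^θ_{φ φ} - ∂_φ Γ^θ_{φ θ} + Γ^θ_{θ m} Γ^m_{φ φ} - Γ^θ_{φ m} Γ^m_{φ θ}
  = (-cos(2*θ)) - (0) + (0) - (-cos(θ)^2) = sin(θ)^2
R^φ_{φ φ φ} = 0 (a repeated index in an antisymmetric pair)
R_{φφ} = R^θ_{φ θ φ} + R^φ_{φ φ φ} = (sin(θ)^2) + (0) = sin(θ)^2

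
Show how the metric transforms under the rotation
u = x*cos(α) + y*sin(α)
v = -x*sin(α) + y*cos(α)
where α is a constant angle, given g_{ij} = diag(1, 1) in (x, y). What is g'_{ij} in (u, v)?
Invert the transformation: x = u*cos(α) - v*sin(α), y = u*sin(α) + v*cos(α)
g'_{ij} = (∂x^k/∂x'^i)(∂x^l/∂x'^j) g_{kl}; with g_{kl} = δ_{kl} this is Σ_k (∂x^k/∂x'^i)(∂x^k/∂x'^j).
Jacobian: ∂x/∂u = cos(α), ∂x/∂v = -sin(α), ∂y/∂u = sin(α), ∂y/∂v = cos(α)
g'_{uu} = (cos(α))(cos(α)) + (sin(α))(sin(α)) = 1
g'_{uv} = (cos(α))(-sin(α)) + (sin(α))(cos(α)) = 0
g'_{vv} = (-sin(α))(-sin(α)) + (cos(α))(cos(α)) = 1
g'_{ij} = diag(1, 1)
The Euclidean metric is invariant under rotations.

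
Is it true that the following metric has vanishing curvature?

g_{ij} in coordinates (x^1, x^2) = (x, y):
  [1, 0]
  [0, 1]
All metric components are constant, so every Christoffel symbol vanishes and R^i_{jkl} = 0.
Yes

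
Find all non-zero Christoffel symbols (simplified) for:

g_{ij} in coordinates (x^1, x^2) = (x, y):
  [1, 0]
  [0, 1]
Using Γ^k_{ij} = (1/2) g^{km} (∂_i g_{mj} + ∂_j g_{mi} - ∂_m g_{ij}); the metric is diagonal, so only the m = k term contributes.
Every metric component is constant, so all ∂_m g_{ij} = 0 and every Christoffel symbol vanishes.
All Christoffel symbols are zero.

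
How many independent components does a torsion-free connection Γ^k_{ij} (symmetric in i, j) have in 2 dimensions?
Γ^k_{ij} has n choices for the upper index and n(n+1)/2 independent symmetric lower index pairs.
Total = 2 × 2×3/2 = 2 × 3 = 6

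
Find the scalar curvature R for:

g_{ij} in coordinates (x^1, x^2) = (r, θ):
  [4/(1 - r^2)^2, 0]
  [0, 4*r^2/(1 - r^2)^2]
Non-zero Christoffel symbols (Γ^k_{ij} = Γ^k_{ji}):
Γ^r_{r r} = 2*r/(1 - r^2)
Γ^r_{θ θ} = (r^3 + r)/(r^2 - 1)
Γ^θ_{r θ} = (-r^2 - 1)/(r^3 - r)
Ricci tensor (R_{ij} = R^k_{ikj}): R_{rr} = -4/(r^2 - 1)^2, R_{rθ} = 0, R_{θθ} = -4*r^2/(r^2 - 1)^2
Inverse metric: g^{rr} = (1 - r^2)^2/4, g^{θθ} = (1 - r^2)^2/(4*r^2)
R = g^{ij} R_{ij} = ((1 - r^2)^2/4)(-4/(r^2 - 1)^2) + ((1 - r^2)^2/(4*r^2))(-4*r^2/(r^2 - 1)^2) = -2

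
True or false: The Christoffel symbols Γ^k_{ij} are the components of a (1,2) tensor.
Under a change of coordinates Γ picks up an inhomogeneous term ∂²x/∂x'∂x'; e.g. Γ = 0 in Cartesian coordinates but Γ^r_{θθ} = -r in polar coordinates on the same flat plane.
False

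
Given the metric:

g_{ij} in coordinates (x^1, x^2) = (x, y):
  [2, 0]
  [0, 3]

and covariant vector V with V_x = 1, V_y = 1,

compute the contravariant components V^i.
Inverse metric (diagonal): g^{xx} = 1/2, g^{yy} = 1/3
V^i = g^{ij} V_j:
V^x = (1/2)(1) + (0)(1) = 1/2
V^y = (0)(1) + (1/3)(1) = 1/3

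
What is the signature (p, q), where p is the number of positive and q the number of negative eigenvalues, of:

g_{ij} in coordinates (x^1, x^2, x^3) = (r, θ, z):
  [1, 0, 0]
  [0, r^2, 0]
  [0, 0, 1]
The metric is diagonal, so its eigenvalues are the diagonal entries: 1, r^2, 1 (at a generic point, where coordinate-dependent entries are positive).
3 positive, 0 negative.
(3, 0) - Riemannian (positive definite)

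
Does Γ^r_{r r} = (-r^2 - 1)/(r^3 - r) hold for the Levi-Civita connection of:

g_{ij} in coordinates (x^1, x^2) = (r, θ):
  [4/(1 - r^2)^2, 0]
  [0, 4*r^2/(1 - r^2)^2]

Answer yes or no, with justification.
Γ^r_{r r} = (1/2) g^{rr} (∂_r g_{rr} + ∂_r g_{rr} - ∂_r g_{rr}) = (1/2)((1 - r^2)^2/4)((16*r/(1 - r^2)^3) + (16*r/(1 - r^2)^3) - (16*r/(1 - r^2)^3)) = 2*r/(1 - r^2)
This differs from the proposed value (-r^2 - 1)/(r^3 - r).
No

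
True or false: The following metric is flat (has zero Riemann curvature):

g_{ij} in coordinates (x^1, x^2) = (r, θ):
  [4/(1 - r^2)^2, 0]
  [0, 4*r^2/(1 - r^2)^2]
Non-zero Christoffel symbols:
Γ^r_{r r} = 2*r/(1 - r^2)
Γ^r_{θ θ} = (r^3 + r)/(r^2 - 1)
Γ^θ_{r θ} = (-r^2 - 1)/(r^3 - r)
Ricci tensor: R_{rr} = -4/(r^2 - 1)^2, R_{rθ} = 0, R_{θθ} = -4*r^2/(r^2 - 1)^2
The Ricci tensor is non-zero, so the Riemann tensor is non-zero: not flat.
False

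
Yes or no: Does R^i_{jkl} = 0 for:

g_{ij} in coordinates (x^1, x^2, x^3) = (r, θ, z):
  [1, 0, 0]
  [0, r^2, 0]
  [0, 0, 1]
Non-zero Christoffel symbols:
Γ^r_{θ θ} = -r
Γ^θ_{r θ} = 1/r
Ricci tensor: R_{rr} = 0, R_{rθ} = 0, R_{rz} = 0, R_{θθ} = 0, R_{θz} = 0, R_{zz} = 0
All R_{ij} vanish; in 3 dimensions the Riemann tensor is fully determined by the Ricci tensor, so R^i_{jkl} = 0: the metric is flat (curvilinear coordinates on flat space).
Yes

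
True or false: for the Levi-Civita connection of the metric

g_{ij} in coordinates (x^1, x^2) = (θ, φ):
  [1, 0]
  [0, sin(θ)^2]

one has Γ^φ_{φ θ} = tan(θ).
Γ^φ_{φ θ} = (1/2) g^{φφ} (∂_φ g_{φθ} + ∂_θ g_{φφ} - ∂_φ g_{φθ}) = (1/2)(1/sin(θ)^2)((0) + (sin(2*θ)) - (0)) = 1/tan(θ)
This differs from the proposed value tan(θ).
False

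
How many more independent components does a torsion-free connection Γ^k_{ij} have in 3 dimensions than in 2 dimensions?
Independent components in n dimensions: n × n(n+1)/2 = n^2(n+1)/2.
3D: 3 × 6 = 18
2D: 2 × 3 = 6
Difference = 18 - 6 = 12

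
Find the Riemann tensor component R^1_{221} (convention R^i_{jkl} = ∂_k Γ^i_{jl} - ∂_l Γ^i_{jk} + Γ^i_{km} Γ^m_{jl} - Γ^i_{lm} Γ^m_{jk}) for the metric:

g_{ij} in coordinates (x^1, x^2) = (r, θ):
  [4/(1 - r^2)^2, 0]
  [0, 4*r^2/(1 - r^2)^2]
Non-zero Christoffel symbols (Γ^k_{ij} = Γ^k_{ji}):
Γ^r_{r r} = 2*r/(1 - r^2)
Γ^r_{θ θ} = (r^3 + r)/(r^2 - 1)
Γ^θ_{r θ} = (-r^2 - 1)/(r^3 - r)
R^r_{θ θ r} = ∂_θ Γ^r_{θ r} - ∂_r Γ^r_{θ θ} + Γ^r_{θ m} Γ^m_{θ r} - Γ^r_{r m} Γ^m_{θ θ}
  = (0) - ((r^4 - 4*r^2 - 1)/(r^2 - 1)^2) + (-(r^2 + 1)^2/(r^2 - 1)^2) - (-2*r^2*(r^2 + 1)/(r^2 - 1)^2) = 4*r^2/(r^2 - 1)^2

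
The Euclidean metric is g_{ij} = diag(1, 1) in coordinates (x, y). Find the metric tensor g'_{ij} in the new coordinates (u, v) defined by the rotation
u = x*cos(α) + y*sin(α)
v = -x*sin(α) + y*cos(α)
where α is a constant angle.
Invert the transformation: x = u*cos(α) - v*sin(α), y = u*sin(α) + v*cos(α)
g'_{ij} = (∂x^k/∂x'^i)(∂x^l/∂x'^j) g_{kl}; with g_{kl} = δ_{kl} this is Σ_k (∂x^k/∂x'^i)(∂x^k/∂x'^j).
Jacobian: ∂x/∂u = cos(α), ∂x/∂v = -sin(α), ∂y/∂u = sin(α), ∂y/∂v = cos(α)
g'_{uu} = (cos(α))(cos(α)) + (sin(α))(sin(α)) = 1
g'_{uv} = (cos(α))(-sin(α)) + (sin(α))(cos(α)) = 0
g'_{vv} = (-sin(α))(-sin(α)) + (cos(α))(cos(α)) = 1
g'_{ij} = diag(1, 1)
The Euclidean metric is invariant under rotations.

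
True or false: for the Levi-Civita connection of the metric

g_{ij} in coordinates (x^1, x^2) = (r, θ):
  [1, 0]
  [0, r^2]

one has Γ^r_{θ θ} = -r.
Γ^r_{θ θ} = (1/2) g^{rr} (∂_θ g_{rθ} + ∂_θ g_{rθ} - ∂_r g_{θθ}) = (1/2)(1)((0) + (0) - (2*r)) = -r
This equals the proposed value -r.
True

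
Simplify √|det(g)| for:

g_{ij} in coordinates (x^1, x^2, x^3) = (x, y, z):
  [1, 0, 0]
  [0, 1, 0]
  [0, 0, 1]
det(g) = 1
√|det(g)| = 1
Volume element: dV = 1 dx dy dz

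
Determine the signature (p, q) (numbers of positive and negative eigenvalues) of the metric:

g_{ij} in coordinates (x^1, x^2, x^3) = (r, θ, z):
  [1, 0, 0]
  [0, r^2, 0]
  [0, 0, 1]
The metric is diagonal, so its eigenvalues are the diagonal entries: 1, r^2, 1 (at a generic point, where coordinate-dependent entries are positive).
3 positive, 0 negative.
(3, 0) - Riemannian (positive definite)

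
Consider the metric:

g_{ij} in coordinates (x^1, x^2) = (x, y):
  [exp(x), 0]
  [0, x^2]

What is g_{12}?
With x^1 = x, x^2 = y, g_{12} = g_{xy} is the row-1, column-2 entry of the matrix.
g_{12} = 0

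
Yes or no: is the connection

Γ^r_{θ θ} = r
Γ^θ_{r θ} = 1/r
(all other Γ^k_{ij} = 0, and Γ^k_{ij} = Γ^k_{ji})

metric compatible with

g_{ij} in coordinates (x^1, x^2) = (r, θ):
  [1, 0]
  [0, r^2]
Using ∇_k g_{ij} = ∂_k g_{ij} - Γ^m_{ki} g_{mj} - Γ^m_{kj} g_{im}:
∇_θ g_{rθ} = (0) - (r) - (r) = -2*r ≠ 0
So the connection is not metric compatible (it is not the Levi-Civita connection).
No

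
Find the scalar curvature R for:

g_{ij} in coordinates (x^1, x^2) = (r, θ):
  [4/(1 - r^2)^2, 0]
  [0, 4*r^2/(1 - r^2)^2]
Non-zero Christoffel symbols (Γ^k_{ij} = Γ^k_{ji}):
Γ^r_{r r} = 2*r/(1 - r^2)
Γ^r_{θ θ} = (r^3 + r)/(r^2 - 1)
Γ^θ_{r θ} = (-r^2 - 1)/(r^3 - r)
Ricci tensor (R_{ij} = R^k_{ikj}): R_{rr} = -4/(r^2 - 1)^2, R_{rθ} = 0, R_{θθ} = -4*r^2/(r^2 - 1)^2
Inverse metric: g^{rr} = (1 - r^2)^2/4, g^{θθ} = (1 - r^2)^2/(4*r^2)
R = g^{ij} R_{ij} = ((1 - r^2)^2/4)(-4/(r^2 - 1)^2) + ((1 - r^2)^2/(4*r^2))(-4*r^2/(r^2 - 1)^2) = -2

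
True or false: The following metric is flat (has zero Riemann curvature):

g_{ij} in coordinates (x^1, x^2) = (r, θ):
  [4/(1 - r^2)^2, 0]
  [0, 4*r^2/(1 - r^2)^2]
Non-zero Christoffel symbols:
Γ^r_{r r} = 2*r/(1 - r^2)
Γ^r_{θ θ} = (r^3 + r)/(r^2 - 1)
Γ^θ_{r θ} = (-r^2 - 1)/(r^3 - r)
Ricci tensor: R_{rr} = -4/(r^2 - 1)^2, R_{rθ} = 0, R_{θθ} = -4*r^2/(r^2 - 1)^2
The Ricci tensor is non-zero, so the Riemann tensor is non-zero: not flat.
False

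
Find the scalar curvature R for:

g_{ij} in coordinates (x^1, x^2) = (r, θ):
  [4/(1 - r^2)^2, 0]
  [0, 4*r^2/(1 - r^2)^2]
Non-zero Christoffel symbols (Γ^k_{ij} = Γ^k_{ji}):
Γ^r_{r r} = 2*r/(1 - r^2)
Γ^r_{θ θ} = (r^3 + r)/(r^2 - 1)
Γ^θ_{r θ} = (-r^2 - 1)/(r^3 - r)
Ricci tensor (R_{ij} = R^k_{ikj}): R_{rr} = -4/(r^2 - 1)^2, R_{rθ} = 0, R_{θθ} = -4*r^2/(r^2 - 1)^2
Inverse metric: g^{rr} = (1 - r^2)^2/4, g^{θθ} = (1 - r^2)^2/(4*r^2)
R = g^{ij} R_{ij} = ((1 - r^2)^2/4)(-4/(r^2 - 1)^2) + ((1 - r^2)^2/(4*r^2))(-4*r^2/(r^2 - 1)^2) = -2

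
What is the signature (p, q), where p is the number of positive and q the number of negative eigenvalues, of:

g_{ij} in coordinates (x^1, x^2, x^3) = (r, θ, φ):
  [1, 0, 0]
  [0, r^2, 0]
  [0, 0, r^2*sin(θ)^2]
The metric is diagonal, so its eigenvalues are the diagonal entries: 1, r^2, r^2*sin(θ)^2 (at a generic point, where coordinate-dependent entries are positive).
3 positive, 0 negative.
(3, 0) - Riemannian (positive definite)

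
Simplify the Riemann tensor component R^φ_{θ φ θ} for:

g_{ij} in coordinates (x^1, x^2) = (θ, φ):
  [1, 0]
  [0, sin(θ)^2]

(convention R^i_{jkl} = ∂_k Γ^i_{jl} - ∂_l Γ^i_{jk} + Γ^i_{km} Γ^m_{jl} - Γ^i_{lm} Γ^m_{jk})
Non-zero Christoffel symbols (Γ^k_{ij} = Γ^k_{ji}):
Γ^θ_{φ φ} = -sin(2*θ)/2
Γ^φ_{θ φ} = 1/tan(θ)
R^φ_{θ φ θ} = ∂_φ Γ^φ_{θ θ} - ∂_θ Γ^φ_{θ φ} + Γ^φ_{φ m} Γ^m_{θ θ} - Γ^φ_{θ m} Γ^m_{θ φ}
  = (0) - (-1/sin(θ)^2) + (0) - (1/tan(θ)^2) = 1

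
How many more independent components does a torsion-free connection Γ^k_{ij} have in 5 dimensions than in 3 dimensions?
Independent components in n dimensions: n × n(n+1)/2 = n^2(n+1)/2.
5D: 5 × 15 = 75
3D: 3 × 6 = 18
Difference = 75 - 18 = 57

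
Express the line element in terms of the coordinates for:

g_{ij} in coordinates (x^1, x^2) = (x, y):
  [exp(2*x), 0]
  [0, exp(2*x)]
ds^2 = g_{ij} dx^i dx^j; only the non-zero components contribute.
ds^2 = exp(2*x) dx^2 + exp(2*x) dy^2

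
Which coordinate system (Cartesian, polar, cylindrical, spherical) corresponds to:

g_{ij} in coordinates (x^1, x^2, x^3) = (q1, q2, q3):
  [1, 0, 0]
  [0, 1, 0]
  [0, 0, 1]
All components are constant and the metric is the identity, i.e. orthonormal rectilinear coordinates.
Cartesian (3D) coordinates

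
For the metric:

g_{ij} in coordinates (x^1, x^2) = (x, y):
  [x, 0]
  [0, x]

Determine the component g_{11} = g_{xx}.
With x^1 = x, x^2 = y, g_{11} = g_{xx} is the row-1, column-1 entry of the matrix.
g_{11} = x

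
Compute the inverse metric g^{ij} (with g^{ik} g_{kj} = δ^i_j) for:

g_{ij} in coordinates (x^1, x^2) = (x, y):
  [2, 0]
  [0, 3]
The metric is diagonal, so g^{ij} is diagonal with entries 1/g_{ii}: diag(1/2, 1/3).
g^{ij}:
  [1/2, 0]
  [0, 1/3]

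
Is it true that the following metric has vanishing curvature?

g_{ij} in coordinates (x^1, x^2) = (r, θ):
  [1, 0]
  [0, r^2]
Non-zero Christoffel symbols:
Γ^r_{θ θ} = -r
Γ^θ_{r θ} = 1/r
Ricci tensor: R_{rr} = 0, R_{rθ} = 0, R_{θθ} = 0
All R_{ij} vanish; in 2 dimensions the Riemann tensor is fully determined by the Ricci tensor, so R^i_{jkl} = 0: the metric is flat (curvilinear coordinates on flat space).
Yes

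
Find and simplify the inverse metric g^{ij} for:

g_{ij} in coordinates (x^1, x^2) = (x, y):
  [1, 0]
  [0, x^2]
The metric is diagonal, so g^{ij} is diagonal with entries 1/g_{ii}: diag(1, 1/(x^2)).
g^{ij}:
  [1, 0]
  [0, 1/x^2]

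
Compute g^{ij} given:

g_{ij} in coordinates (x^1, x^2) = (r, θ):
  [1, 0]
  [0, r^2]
The metric is diagonal, so g^{ij} is diagonal with entries 1/g_{ii}: diag(1, 1/(r^2)).
g^{ij}:
  [1, 0]
  [0, 1/r^2]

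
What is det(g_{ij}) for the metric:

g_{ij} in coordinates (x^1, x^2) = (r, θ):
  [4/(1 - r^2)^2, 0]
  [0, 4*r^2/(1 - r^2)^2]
For a 2×2 metric: det(g) = g_{11}·g_{22} - g_{12}·g_{21}
= (4/(1 - r^2)^2)·(4*r^2/(1 - r^2)^2) - (0)·(0)
= 16*r^2/(1 - r^2)^4 - 0
det(g) = 16*r^2/(1 - r^2)^4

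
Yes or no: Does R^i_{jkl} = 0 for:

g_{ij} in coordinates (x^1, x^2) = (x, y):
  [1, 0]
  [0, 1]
All metric components are constant, so every Christoffel symbol vanishes and R^i_{jkl} = 0.
Yes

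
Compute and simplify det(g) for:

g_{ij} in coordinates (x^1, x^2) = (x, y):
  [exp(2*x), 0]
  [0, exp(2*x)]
For a 2×2 metric: det(g) = g_{11}·g_{22} - g_{12}·g_{21}
= (exp(2*x))·(exp(2*x)) - (0)·(0)
= exp(4*x) - 0
det(g) = exp(4*x)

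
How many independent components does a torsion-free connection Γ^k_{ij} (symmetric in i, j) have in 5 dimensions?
Γ^k_{ij} has n choices for the upper index and n(n+1)/2 independent symmetric lower index pairs.
Total = 5 × 5×6/2 = 5 × 15 = 75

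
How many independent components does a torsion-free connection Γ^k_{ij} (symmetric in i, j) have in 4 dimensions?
Γ^k_{ij} has n choices for the upper index and n(n+1)/2 independent symmetric lower index pairs.
Total = 4 × 4×5/2 = 4 × 10 = 40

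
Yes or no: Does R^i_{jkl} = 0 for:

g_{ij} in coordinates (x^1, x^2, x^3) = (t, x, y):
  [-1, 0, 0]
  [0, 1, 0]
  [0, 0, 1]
All metric components are constant, so every Christoffel symbol vanishes and R^i_{jkl} = 0.
Yes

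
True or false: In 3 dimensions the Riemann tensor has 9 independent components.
n^2(n^2-1)/12 = 9·8/12 = 6 independent components for n = 3.
False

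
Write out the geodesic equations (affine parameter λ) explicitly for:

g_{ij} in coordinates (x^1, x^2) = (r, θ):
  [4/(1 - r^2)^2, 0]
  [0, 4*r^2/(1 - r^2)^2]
Geodesic equation: d^2x^k/dλ^2 + Γ^k_{ij} (dx^i/dλ)(dx^j/dλ) = 0.
Non-zero Christoffel symbols:
Γ^r_{r r} = 2*r/(1 - r^2)
Γ^r_{θ θ} = (r^3 + r)/(r^2 - 1)
Γ^θ_{r θ} = (-r^2 - 1)/(r^3 - r)
Substituting (the symmetric pair Γ^k_{ij}, Γ^k_{ji} combines into a factor 2):
d^2r/dλ^2 + (2*r/(1 - r^2)) (dr/dλ)^2 + ((r^3 + r)/(r^2 - 1)) (dθ/dλ)^2 = 0
d^2θ/dλ^2 + ((-2*r^2 - 2)/(r^3 - r)) (dr/dλ)(dθ/dλ) = 0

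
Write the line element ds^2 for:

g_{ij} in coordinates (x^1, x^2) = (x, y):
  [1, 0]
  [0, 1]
ds^2 = g_{ij} dx^i dx^j; only the non-zero components contribute.
ds^2 = dx^2 + dy^2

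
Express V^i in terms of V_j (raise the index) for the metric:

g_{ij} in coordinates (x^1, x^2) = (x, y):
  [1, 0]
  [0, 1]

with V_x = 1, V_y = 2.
Inverse metric (diagonal): g^{xx} = 1, g^{yy} = 1
V^i = g^{ij} V_j:
V^x = (1)(1) + (0)(2) = 1
V^y = (0)(1) + (1)(2) = 2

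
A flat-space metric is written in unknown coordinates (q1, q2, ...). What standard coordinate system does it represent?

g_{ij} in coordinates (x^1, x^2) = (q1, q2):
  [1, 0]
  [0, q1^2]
The line element ds^2 = dq1^2 + q1^2 dq2^2 is dr^2 + r^2 dθ^2 with q1 = r, q2 = θ.
polar coordinates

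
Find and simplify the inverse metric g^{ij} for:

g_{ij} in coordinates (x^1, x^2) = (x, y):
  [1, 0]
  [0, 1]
The metric is diagonal, so g^{ij} is diagonal with entries 1/g_{ii}: diag(1, 1).
g^{ij}:
  [1, 0]
  [0, 1]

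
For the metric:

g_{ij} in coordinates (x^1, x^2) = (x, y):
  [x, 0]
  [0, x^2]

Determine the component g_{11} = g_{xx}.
With x^1 = x, x^2 = y, g_{11} = g_{xx} is the row-1, column-1 entry of the matrix.
g_{11} = x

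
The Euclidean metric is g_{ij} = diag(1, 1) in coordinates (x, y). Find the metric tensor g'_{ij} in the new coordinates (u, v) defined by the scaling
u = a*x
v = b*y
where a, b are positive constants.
Invert the transformation: x = u/a, y = v/b
g'_{ij} = (∂x^k/∂x'^i)(∂x^l/∂x'^j) g_{kl}; with g_{kl} = δ_{kl} this is Σ_k (∂x^k/∂x'^i)(∂x^k/∂x'^j).
Jacobian: ∂x/∂u = 1/a, ∂x/∂v = 0, ∂y/∂u = 0, ∂y/∂v = 1/b
g'_{uu} = (1/a)(1/a) + (0)(0) = 1/a^2
g'_{uv} = (1/a)(0) + (0)(1/b) = 0
g'_{vv} = (0)(0) + (1/b)(1/b) = 1/b^2
g'_{ij} = diag(1/a^2, 1/b^2)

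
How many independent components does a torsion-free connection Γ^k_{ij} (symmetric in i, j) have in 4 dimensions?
Γ^k_{ij} has n choices for the upper index and n(n+1)/2 independent symmetric lower index pairs.
Total = 4 × 4×5/2 = 4 × 10 = 40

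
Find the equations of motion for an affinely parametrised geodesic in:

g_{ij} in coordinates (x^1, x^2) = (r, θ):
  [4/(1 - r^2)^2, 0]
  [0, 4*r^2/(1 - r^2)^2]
Geodesic equation: d^2x^k/dλ^2 + Γ^k_{ij} (dx^i/dλ)(dx^j/dλ) = 0.
Non-zero Christoffel symbols:
Γ^r_{r r} = 2*r/(1 - r^2)
Γ^r_{θ θ} = (r^3 + r)/(r^2 - 1)
Γ^θ_{r θ} = (-r^2 - 1)/(r^3 - r)
Substituting (the symmetric pair Γ^k_{ij}, Γ^k_{ji} combines into a factor 2):
d^2r/dλ^2 + (2*r/(1 - r^2)) (dr/dλ)^2 + ((r^3 + r)/(r^2 - 1)) (dθ/dλ)^2 = 0
d^2θ/dλ^2 + ((-2*r^2 - 2)/(r^3 - r)) (dr/dλ)(dθ/dλ) = 0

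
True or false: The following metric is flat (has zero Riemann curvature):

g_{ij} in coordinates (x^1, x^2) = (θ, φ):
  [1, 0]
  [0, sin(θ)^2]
Non-zero Christoffel symbols:
Γ^θ_{φ φ} = -sin(2*θ)/2
Γ^φ_{θ φ} = 1/tan(θ)
Ricci tensor: R_{θθ} = 1, R_{θφ} = 0, R_{φφ} = sin(θ)^2
The Ricci tensor is non-zero, so the Riemann tensor is non-zero: not flat.
False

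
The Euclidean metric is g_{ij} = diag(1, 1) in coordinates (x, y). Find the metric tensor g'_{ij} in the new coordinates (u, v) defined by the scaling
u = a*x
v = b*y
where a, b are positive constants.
Invert the transformation: x = u/a, y = v/b
g'_{ij} = (∂x^k/∂x'^i)(∂x^l/∂x'^j) g_{kl}; with g_{kl} = δ_{kl} this is Σ_k (∂x^k/∂x'^i)(∂x^k/∂x'^j).
Jacobian: ∂x/∂u = 1/a, ∂x/∂v = 0, ∂y/∂u = 0, ∂y/∂v = 1/b
g'_{uu} = (1/a)(1/a) + (0)(0) = 1/a^2
g'_{uv} = (1/a)(0) + (0)(1/b) = 0
g'_{vv} = (0)(0) + (1/b)(1/b) = 1/b^2
g'_{ij} = diag(1/a^2, 1/b^2)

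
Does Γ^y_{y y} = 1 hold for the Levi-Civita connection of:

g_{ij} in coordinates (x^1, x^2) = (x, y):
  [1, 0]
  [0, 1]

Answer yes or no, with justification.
Γ^y_{y y} = (1/2) g^{yy} (∂_y g_{yy} + ∂_y g_{yy} - ∂_y g_{yy}) = (1/2)(1)((0) + (0) - (0)) = 0
This differs from the proposed value 1.
No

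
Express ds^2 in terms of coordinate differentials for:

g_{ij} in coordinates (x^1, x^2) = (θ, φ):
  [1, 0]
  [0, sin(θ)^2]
ds^2 = g_{ij} dx^i dx^j; only the non-zero components contribute.
ds^2 = dθ^2 + sin(θ)^2 dφ^2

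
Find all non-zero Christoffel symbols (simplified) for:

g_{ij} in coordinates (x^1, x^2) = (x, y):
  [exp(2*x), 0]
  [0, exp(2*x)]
Using Γ^k_{ij} = (1/2) g^{km} (∂_i g_{mj} + ∂_j g_{mi} - ∂_m g_{ij}); the metric is diagonal, so only the m = k term contributes.
Non-zero symbols (using the symmetry Γ^k_{ij} = Γ^k_{ji}):
Γ^x_{x x} = (1/2) g^{xx} (∂_x g_{xx} + ∂_x g_{xx} - ∂_x g_{xx}) = (1/2)(exp(-2*x))((2*exp(2*x)) + (2*exp(2*x)) - (2*exp(2*x))) = 1
Γ^x_{y y} = (1/2) g^{xx} (∂_y g_{xy} + ∂_y g_{xy} - ∂_x g_{yy}) = (1/2)(exp(-2*x))((0) + (0) - (2*exp(2*x))) = -1
Γ^y_{x y} = (1/2) g^{yy} (∂_x g_{yy} + ∂_y g_{yx} - ∂_y g_{xy}) = (1/2)(exp(-2*x))((2*exp(2*x)) + (0) - (0)) = 1
All other Christoffel symbols are zero.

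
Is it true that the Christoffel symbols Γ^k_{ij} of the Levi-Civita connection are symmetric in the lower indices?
The Levi-Civita connection is torsion-free, which is exactly Γ^k_{ij} = Γ^k_{ji}.
Yes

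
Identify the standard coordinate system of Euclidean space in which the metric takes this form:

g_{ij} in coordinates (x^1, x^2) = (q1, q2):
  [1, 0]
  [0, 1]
All components are constant and the metric is the identity, i.e. orthonormal rectilinear coordinates.
Cartesian (2D) coordinates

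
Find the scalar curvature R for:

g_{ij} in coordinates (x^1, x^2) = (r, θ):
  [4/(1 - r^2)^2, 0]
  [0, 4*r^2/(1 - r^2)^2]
Non-zero Christoffel symbols (Γ^k_{ij} = Γ^k_{ji}):
Γ^r_{r r} = 2*r/(1 - r^2)
Γ^r_{θ θ} = (r^3 + r)/(r^2 - 1)
Γ^θ_{r θ} = (-r^2 - 1)/(r^3 - r)
Ricci tensor (R_{ij} = R^k_{ikj}): R_{rr} = -4/(r^2 - 1)^2, R_{rθ} = 0, R_{θθ} = -4*r^2/(r^2 - 1)^2
Inverse metric: g^{rr} = (1 - r^2)^2/4, g^{θθ} = (1 - r^2)^2/(4*r^2)
R = g^{ij} R_{ij} = ((1 - r^2)^2/4)(-4/(r^2 - 1)^2) + ((1 - r^2)^2/(4*r^2))(-4*r^2/(r^2 - 1)^2) = -2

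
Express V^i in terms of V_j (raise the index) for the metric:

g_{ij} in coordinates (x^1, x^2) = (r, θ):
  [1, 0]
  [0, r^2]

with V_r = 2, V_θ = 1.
Inverse metric (diagonal): g^{rr} = 1, g^{θθ} = 1/r^2
V^i = g^{ij} V_j:
V^r = (1)(2) + (0)(1) = 2
V^θ = (0)(2) + (1/r^2)(1) = 1/r^2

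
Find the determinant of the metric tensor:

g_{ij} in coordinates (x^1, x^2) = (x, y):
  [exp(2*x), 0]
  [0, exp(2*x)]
For a 2×2 metric: det(g) = g_{11}·g_{22} - g_{12}·g_{21}
= (exp(2*x))·(exp(2*x)) - (0)·(0)
= exp(4*x) - 0
det(g) = exp(4*x)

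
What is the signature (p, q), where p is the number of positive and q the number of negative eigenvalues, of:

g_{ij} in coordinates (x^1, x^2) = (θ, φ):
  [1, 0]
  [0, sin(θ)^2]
The metric is diagonal, so its eigenvalues are the diagonal entries: 1, sin(θ)^2 (at a generic point, where coordinate-dependent entries are positive).
2 positive, 0 negative.
(2, 0) - Riemannian (positive definite)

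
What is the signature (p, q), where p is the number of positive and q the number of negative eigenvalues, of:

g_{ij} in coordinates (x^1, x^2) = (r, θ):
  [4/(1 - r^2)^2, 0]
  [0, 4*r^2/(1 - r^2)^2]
The metric is diagonal, so its eigenvalues are the diagonal entries: 4/(1 - r^2)^2, 4*r^2/(1 - r^2)^2 (at a generic point, where coordinate-dependent entries are positive).
2 positive, 0 negative.
(2, 0) - Riemannian (positive definite)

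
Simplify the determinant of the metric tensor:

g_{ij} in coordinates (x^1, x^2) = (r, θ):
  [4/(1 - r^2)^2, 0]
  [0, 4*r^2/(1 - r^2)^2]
For a 2×2 metric: det(g) = g_{11}·g_{22} - g_{12}·g_{21}
= (4/(1 - r^2)^2)·(4*r^2/(1 - r^2)^2) - (0)·(0)
= 16*r^2/(1 - r^2)^4 - 0
det(g) = 16*r^2/(1 - r^2)^4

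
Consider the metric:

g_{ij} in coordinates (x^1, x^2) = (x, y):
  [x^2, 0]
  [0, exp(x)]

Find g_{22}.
With x^1 = x, x^2 = y, g_{22} = g_{yy} is the row-2, column-2 entry of the matrix.
g_{22} = exp(x)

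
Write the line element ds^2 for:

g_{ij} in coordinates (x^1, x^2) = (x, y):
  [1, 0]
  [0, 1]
ds^2 = g_{ij} dx^i dx^j; only the non-zero components contribute.
ds^2 = dx^2 + dy^2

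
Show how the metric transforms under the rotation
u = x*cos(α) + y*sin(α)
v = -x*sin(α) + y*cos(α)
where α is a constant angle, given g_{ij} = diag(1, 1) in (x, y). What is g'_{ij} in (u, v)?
Invert the transformation: x = u*cos(α) - v*sin(α), y = u*sin(α) + v*cos(α)
g'_{ij} = (∂x^k/∂x'^i)(∂x^l/∂x'^j) g_{kl}; with g_{kl} = δ_{kl} this is Σ_k (∂x^k/∂x'^i)(∂x^k/∂x'^j).
Jacobian: ∂x/∂u = cos(α), ∂x/∂v = -sin(α), ∂y/∂u = sin(α), ∂y/∂v = cos(α)
g'_{uu} = (cos(α))(cos(α)) + (sin(α))(sin(α)) = 1
g'_{uv} = (cos(α))(-sin(α)) + (sin(α))(cos(α)) = 0
g'_{vv} = (-sin(α))(-sin(α)) + (cos(α))(cos(α)) = 1
g'_{ij} = diag(1, 1)
The Euclidean metric is invariant under rotations.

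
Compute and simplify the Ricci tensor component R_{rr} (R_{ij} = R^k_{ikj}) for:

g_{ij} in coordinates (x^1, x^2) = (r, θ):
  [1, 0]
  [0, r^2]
Non-zero Christoffel symbols (Γ^k_{ij} = Γ^k_{ji}):
Γ^r_{θ θ} = -r
Γ^θ_{r θ} = 1/r
R^r_{r r r} = 0 (a repeated index in an antisymmetric pair)
R^θ_{r θ r} = ∂_θ Γ^θ_{r r} - ∂_r Γ^θ_{r θ} + Γ^θ_{θ m} Γ^m_{r r} - Γ^θ_{r m} Γ^m_{r θ}
  = (0) - (-1/r^2) + (0) - (1/r^2) = 0
R_{rr} = R^r_{r r r} + R^θ_{r θ r} = (0) + (0) = 0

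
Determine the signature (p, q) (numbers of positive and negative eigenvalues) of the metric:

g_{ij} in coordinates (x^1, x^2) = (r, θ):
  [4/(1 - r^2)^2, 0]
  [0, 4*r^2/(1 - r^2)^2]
The metric is diagonal, so its eigenvalues are the diagonal entries: 4/(1 - r^2)^2, 4*r^2/(1 - r^2)^2 (at a generic point, where coordinate-dependent entries are positive).
2 positive, 0 negative.
(2, 0) - Riemannian (positive definite)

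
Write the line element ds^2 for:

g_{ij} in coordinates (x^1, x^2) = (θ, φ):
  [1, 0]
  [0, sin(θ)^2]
ds^2 = g_{ij} dx^i dx^j; only the non-zero components contribute.
ds^2 = dθ^2 + sin(θ)^2 dφ^2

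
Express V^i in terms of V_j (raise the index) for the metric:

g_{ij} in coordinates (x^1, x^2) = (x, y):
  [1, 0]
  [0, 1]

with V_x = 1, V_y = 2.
Inverse metric (diagonal): g^{xx} = 1, g^{yy} = 1
V^i = g^{ij} V_j:
V^x = (1)(1) + (0)(2) = 1
V^y = (0)(1) + (1)(2) = 2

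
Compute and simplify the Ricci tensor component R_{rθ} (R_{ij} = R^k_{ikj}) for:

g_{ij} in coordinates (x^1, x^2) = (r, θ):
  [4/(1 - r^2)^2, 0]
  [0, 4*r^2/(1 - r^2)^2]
Non-zero Christoffel symbols (Γ^k_{ij} = Γ^k_{ji}):
Γ^r_{r r} = 2*r/(1 - r^2)
Γ^r_{θ θ} = (r^3 + r)/(r^2 - 1)
Γ^θ_{r θ} = (-r^2 - 1)/(r^3 - r)
R^r_{r r θ} = 0 (a repeated index in an antisymmetric pair)
R^θ_{r θ θ} = 0 (a repeated index in an antisymmetric pair)
R_{rθ} = R^r_{r r θ} + R^θ_{r θ θ} = (0) + (0) = 0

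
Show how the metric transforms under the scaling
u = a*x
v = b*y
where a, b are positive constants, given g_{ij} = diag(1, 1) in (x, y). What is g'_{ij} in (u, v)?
Invert the transformation: x = u/a, y = v/b
g'_{ij} = (∂x^k/∂x'^i)(∂x^l/∂x'^j) g_{kl}; with g_{kl} = δ_{kl} this is Σ_k (∂x^k/∂x'^i)(∂x^k/∂x'^j).
Jacobian: ∂x/∂u = 1/a, ∂x/∂v = 0, ∂y/∂u = 0, ∂y/∂v = 1/b
g'_{uu} = (1/a)(1/a) + (0)(0) = 1/a^2
g'_{uv} = (1/a)(0) + (0)(1/b) = 0
g'_{vv} = (0)(0) + (1/b)(1/b) = 1/b^2
g'_{ij} = diag(1/a^2, 1/b^2)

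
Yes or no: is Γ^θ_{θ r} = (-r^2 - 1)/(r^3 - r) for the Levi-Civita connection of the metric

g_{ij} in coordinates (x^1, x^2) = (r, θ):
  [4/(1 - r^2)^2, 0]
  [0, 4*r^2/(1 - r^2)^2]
Γ^θ_{θ r} = (1/2) g^{θθ} (∂_θ g_{θr} + ∂_r g_{θθ} - ∂_θ g_{θr}) = (1/2)((1 - r^2)^2/(4*r^2))((0) + (-8*(r^3 + r)/(r^2 - 1)^3) - (0)) = (-r^2 - 1)/(r^3 - r)
This equals the proposed value (-r^2 - 1)/(r^3 - r).
Yes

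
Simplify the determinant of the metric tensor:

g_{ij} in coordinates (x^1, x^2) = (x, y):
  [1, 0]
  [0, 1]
For a 2×2 metric: det(g) = g_{11}·g_{22} - g_{12}·g_{21}
= (1)·(1) - (0)·(0)
= 1 - 0
det(g) = 1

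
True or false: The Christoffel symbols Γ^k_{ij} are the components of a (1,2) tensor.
Under a change of coordinates Γ picks up an inhomogeneous term ∂²x/∂x'∂x'; e.g. Γ = 0 in Cartesian coordinates but Γ^r_{θθ} = -r in polar coordinates on the same flat plane.
False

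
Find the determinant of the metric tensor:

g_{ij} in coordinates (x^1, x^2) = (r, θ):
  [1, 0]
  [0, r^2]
For a 2×2 metric: det(g) = g_{11}·g_{22} - g_{12}·g_{21}
= (1)·(r^2) - (0)·(0)
= r^2 - 0
det(g) = r^2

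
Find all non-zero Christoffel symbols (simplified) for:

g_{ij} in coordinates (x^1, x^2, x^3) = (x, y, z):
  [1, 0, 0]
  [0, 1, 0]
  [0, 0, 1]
Using Γ^k_{ij} = (1/2) g^{km} (∂_i g_{mj} + ∂_j g_{mi} - ∂_m g_{ij}); the metric is diagonal, so only the m = k term contributes.
Every metric component is constant, so all ∂_m g_{ij} = 0 and every Christoffel symbol vanishes.
All Christoffel symbols are zero.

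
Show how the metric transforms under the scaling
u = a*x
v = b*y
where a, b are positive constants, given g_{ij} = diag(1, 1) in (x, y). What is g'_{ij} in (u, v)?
Invert the transformation: x = u/a, y = v/b
g'_{ij} = (∂x^k/∂x'^i)(∂x^l/∂x'^j) g_{kl}; with g_{kl} = δ_{kl} this is Σ_k (∂x^k/∂x'^i)(∂x^k/∂x'^j).
Jacobian: ∂x/∂u = 1/a, ∂x/∂v = 0, ∂y/∂u = 0, ∂y/∂v = 1/b
g'_{uu} = (1/a)(1/a) + (0)(0) = 1/a^2
g'_{uv} = (1/a)(0) + (0)(1/b) = 0
g'_{vv} = (0)(0) + (1/b)(1/b) = 1/b^2
g'_{ij} = diag(1/a^2, 1/b^2)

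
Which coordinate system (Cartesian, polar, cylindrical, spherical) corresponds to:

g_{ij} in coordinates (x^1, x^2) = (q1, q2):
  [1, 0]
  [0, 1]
All components are constant and the metric is the identity, i.e. orthonormal rectilinear coordinates.
Cartesian (2D) coordinates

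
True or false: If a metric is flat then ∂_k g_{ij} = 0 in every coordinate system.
Flatness means R^i_{jkl} = 0; the components can still vary, e.g. the flat plane in polar coordinates has g_{θθ} = r^2.
False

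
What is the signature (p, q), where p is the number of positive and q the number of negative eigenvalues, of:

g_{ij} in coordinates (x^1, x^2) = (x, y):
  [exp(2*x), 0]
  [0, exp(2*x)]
The metric is diagonal, so its eigenvalues are the diagonal entries: exp(2*x), exp(2*x) (at a generic point, where coordinate-dependent entries are positive).
2 positive, 0 negative.
(2, 0) - Riemannian (positive definite)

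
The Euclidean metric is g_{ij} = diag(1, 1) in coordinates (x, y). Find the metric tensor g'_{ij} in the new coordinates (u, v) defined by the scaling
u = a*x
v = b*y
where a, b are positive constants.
Invert the transformation: x = u/a, y = v/b
g'_{ij} = (∂x^k/∂x'^i)(∂x^l/∂x'^j) g_{kl}; with g_{kl} = δ_{kl} this is Σ_k (∂x^k/∂x'^i)(∂x^k/∂x'^j).
Jacobian: ∂x/∂u = 1/a, ∂x/∂v = 0, ∂y/∂u = 0, ∂y/∂v = 1/b
g'_{uu} = (1/a)(1/a) + (0)(0) = 1/a^2
g'_{uv} = (1/a)(0) + (0)(1/b) = 0
g'_{vv} = (0)(0) + (1/b)(1/b) = 1/b^2
g'_{ij} = diag(1/a^2, 1/b^2)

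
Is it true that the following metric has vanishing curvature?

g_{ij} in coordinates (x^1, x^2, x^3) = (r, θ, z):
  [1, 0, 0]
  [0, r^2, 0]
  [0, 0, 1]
Non-zero Christoffel symbols:
Γ^r_{θ θ} = -r
Γ^θ_{r θ} = 1/r
Ricci tensor: R_{rr} = 0, R_{rθ} = 0, R_{rz} = 0, R_{θθ} = 0, R_{θz} = 0, R_{zz} = 0
All R_{ij} vanish; in 3 dimensions the Riemann tensor is fully determined by the Ricci tensor, so R^i_{jkl} = 0: the metric is flat (curvilinear coordinates on flat space).
Yes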